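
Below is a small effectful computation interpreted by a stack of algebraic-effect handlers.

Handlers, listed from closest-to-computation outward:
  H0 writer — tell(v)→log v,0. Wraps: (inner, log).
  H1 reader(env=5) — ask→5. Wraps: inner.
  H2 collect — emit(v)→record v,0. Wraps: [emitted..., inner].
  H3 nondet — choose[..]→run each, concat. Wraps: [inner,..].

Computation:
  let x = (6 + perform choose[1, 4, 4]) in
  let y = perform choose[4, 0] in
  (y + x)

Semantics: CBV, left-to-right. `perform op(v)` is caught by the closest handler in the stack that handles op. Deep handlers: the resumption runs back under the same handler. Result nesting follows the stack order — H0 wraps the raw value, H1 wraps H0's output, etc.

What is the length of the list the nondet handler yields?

Evaluation trace:
choose[1, 4, 4] @ H3
  branch[0] choose=1:
    choose[4, 0] @ H3
      branch[0] choose=4:
        H0 returns (11, ())
        H1 returns (11, ())
        H2 returns [(11, ())]
        H3 returns [[(11, ())]]
      branch[1] choose=0:
        H0 returns (7, ())
        H1 returns (7, ())
        H2 returns [(7, ())]
        H3 returns [[(7, ())]]
  branch[1] choose=4:
    choose[4, 0] @ H3
      branch[0] choose=4:
        H0 returns (14, ())
        H1 returns (14, ())
        H2 returns [(14, ())]
        H3 returns [[(14, ())]]
      branch[1] choose=0:
        H0 returns (10, ())
        H1 returns (10, ())
        H2 returns [(10, ())]
        H3 returns [[(10, ())]]
  branch[2] choose=4:
    choose[4, 0] @ H3
      branch[0] choose=4:
        H0 returns (14, ())
        H1 returns (14, ())
        H2 returns [(14, ())]
        H3 returns [[(14, ())]]
      branch[1] choose=0:
        H0 returns (10, ())
        H1 returns (10, ())
        H2 returns [(10, ())]
        H3 returns [[(10, ())]]
= [[(11, ())], [(7, ())], [(14, ())], [(10, ())], [(14, ())], [(10, ())]]

Answer: 6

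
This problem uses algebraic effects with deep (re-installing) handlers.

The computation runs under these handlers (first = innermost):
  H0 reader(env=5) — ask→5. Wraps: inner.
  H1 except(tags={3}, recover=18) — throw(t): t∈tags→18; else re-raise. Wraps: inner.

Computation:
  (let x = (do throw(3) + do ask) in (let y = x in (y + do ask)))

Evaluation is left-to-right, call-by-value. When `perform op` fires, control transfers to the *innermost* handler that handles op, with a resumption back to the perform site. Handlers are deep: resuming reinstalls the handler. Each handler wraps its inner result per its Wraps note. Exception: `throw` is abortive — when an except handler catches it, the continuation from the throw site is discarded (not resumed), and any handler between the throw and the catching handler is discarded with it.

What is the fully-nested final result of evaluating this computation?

Step-by-step:
throw(3) @ H1 caught ⇒ 18
= 18

Answer: 18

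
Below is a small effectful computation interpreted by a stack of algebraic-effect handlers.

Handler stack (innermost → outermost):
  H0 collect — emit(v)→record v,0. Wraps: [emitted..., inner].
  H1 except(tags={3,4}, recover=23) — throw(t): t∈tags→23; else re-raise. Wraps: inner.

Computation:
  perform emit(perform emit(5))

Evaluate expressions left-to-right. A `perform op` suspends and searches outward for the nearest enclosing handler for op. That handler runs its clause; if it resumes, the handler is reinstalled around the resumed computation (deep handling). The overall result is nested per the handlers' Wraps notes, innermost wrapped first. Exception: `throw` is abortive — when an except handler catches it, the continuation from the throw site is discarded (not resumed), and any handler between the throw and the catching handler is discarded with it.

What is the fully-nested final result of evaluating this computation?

Answer: [5, 0, 0]

Working:
emit(5) @ H0 ⇒ out+=5
emit(0) @ H0 ⇒ out+=0
H0 returns [5, 0, 0]
H1 returns [5, 0, 0]
= [5, 0, 0]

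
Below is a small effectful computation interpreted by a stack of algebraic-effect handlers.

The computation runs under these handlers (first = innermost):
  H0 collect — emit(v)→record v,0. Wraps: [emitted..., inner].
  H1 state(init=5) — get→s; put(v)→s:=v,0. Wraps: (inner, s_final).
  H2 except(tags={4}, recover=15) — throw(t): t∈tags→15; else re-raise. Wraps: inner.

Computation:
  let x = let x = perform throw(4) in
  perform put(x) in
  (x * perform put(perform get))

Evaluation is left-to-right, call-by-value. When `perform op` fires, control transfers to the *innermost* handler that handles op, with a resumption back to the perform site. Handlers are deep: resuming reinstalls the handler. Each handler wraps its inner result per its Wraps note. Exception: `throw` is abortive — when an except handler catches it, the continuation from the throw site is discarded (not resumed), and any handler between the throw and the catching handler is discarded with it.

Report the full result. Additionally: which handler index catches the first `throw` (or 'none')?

Evaluation trace:
throw(4) @ H2 caught ⇒ 15
= 15

Answer: 15 ; first throw caught by: H2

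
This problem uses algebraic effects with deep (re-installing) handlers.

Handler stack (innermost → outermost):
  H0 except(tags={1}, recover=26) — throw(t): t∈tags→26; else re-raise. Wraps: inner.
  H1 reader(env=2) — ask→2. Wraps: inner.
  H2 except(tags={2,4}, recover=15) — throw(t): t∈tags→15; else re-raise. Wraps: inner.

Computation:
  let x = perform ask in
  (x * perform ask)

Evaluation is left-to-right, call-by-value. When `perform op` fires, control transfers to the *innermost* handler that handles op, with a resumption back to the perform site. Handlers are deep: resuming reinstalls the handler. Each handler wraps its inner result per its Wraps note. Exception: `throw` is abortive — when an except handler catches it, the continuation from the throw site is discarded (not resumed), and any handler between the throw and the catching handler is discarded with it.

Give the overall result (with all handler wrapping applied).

Step-by-step:
ask @ H1 ⇒ 2
ask @ H1 ⇒ 2
H0 returns 4
H1 returns 4
H2 returns 4
= 4

Answer: 4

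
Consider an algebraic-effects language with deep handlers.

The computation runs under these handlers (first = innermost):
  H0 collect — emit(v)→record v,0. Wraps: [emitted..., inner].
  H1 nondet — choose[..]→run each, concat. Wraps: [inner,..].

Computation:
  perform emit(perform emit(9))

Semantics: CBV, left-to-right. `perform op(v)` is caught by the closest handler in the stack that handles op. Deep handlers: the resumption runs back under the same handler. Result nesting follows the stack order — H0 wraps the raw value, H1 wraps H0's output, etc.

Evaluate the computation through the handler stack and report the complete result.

Evaluation trace:
emit(9) @ H0 ⇒ out+=9
emit(0) @ H0 ⇒ out+=0
H0 returns [9, 0, 0]
H1 returns [[9, 0, 0]]
= [[9, 0, 0]]

Answer: [[9, 0, 0]]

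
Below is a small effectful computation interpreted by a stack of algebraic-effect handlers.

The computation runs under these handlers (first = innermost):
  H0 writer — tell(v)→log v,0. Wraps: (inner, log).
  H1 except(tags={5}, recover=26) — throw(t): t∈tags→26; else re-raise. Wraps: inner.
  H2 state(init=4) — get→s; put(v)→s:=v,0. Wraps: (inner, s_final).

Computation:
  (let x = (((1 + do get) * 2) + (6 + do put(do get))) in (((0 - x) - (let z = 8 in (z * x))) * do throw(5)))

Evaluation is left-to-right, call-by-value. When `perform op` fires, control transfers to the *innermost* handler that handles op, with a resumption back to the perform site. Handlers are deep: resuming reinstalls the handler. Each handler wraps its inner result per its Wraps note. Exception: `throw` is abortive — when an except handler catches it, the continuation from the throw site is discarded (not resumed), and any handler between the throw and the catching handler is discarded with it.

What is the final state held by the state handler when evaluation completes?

Step-by-step:
get @ H2 ⇒ 4
get @ H2 ⇒ 4
put(4) @ H2 ⇒ s:=4
throw(5) @ H1 caught ⇒ 26
H2 returns (26, 4)
= (26, 4)

Answer: 4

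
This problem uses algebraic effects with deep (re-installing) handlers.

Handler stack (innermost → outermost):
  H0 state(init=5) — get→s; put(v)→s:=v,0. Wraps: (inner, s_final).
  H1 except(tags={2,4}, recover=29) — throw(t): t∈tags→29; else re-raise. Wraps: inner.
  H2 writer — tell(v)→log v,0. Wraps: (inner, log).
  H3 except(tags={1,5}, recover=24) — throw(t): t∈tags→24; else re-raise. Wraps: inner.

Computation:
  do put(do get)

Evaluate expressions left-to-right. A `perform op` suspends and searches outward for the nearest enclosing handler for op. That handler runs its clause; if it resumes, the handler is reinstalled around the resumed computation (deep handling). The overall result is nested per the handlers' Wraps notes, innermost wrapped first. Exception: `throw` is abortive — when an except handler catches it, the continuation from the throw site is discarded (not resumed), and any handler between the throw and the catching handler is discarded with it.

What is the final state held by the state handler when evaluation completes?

Answer: 5

Evaluation trace:
get @ H0 ⇒ 5
put(5) @ H0 ⇒ s:=5
H0 returns (0, 5)
H1 returns (0, 5)
H2 returns ((0, 5), ())
H3 returns ((0, 5), ())
= ((0, 5), ())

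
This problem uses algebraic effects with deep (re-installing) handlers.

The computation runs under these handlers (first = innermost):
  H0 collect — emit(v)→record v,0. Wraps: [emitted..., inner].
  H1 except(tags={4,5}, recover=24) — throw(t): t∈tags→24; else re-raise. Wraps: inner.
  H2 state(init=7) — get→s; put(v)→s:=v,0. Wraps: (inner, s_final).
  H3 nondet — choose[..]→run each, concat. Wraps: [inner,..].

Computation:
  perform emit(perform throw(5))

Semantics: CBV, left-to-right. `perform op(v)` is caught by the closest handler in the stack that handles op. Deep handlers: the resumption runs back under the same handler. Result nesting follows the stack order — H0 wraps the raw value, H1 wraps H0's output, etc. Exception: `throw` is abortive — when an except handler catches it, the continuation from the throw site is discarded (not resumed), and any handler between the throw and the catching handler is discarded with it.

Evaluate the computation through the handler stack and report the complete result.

Answer: [(24, 7)]

Working:
throw(5) @ H1 caught ⇒ 24
H2 returns (24, 7)
H3 returns [(24, 7)]
= [(24, 7)]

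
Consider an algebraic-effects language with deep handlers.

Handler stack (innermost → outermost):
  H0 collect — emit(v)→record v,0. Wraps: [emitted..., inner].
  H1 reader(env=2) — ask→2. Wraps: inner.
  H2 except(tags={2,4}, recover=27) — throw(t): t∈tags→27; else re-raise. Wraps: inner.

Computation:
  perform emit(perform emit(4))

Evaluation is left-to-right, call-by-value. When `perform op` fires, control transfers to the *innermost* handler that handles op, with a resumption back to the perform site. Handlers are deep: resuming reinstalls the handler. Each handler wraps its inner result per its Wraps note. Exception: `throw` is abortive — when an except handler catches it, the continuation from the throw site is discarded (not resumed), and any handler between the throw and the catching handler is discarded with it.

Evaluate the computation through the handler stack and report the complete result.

Answer: [4, 0, 0]

Evaluation trace:
emit(4) @ H0 ⇒ out+=4
emit(0) @ H0 ⇒ out+=0
H0 returns [4, 0, 0]
H1 returns [4, 0, 0]
H2 returns [4, 0, 0]
= [4, 0, 0]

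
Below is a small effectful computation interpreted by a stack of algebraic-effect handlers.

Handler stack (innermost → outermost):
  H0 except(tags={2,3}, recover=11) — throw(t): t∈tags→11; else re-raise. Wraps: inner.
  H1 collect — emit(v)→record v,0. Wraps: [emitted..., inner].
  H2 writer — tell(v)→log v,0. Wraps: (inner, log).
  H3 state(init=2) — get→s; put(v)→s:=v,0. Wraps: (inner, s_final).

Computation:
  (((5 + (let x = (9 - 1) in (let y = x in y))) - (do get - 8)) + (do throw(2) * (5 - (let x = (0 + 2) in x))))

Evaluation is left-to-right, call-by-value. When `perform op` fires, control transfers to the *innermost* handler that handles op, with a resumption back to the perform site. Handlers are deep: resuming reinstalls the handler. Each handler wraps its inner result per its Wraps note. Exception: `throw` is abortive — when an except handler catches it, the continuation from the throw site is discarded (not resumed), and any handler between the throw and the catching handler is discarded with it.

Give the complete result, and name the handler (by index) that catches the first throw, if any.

Evaluation trace:
get @ H3 ⇒ 2
throw(2) @ H0 caught ⇒ 11
H1 returns [11]
H2 returns ([11], ())
H3 returns (([11], ()), 2)
= (([11], ()), 2)

Answer: (([11], ()), 2) ; first throw caught by: H0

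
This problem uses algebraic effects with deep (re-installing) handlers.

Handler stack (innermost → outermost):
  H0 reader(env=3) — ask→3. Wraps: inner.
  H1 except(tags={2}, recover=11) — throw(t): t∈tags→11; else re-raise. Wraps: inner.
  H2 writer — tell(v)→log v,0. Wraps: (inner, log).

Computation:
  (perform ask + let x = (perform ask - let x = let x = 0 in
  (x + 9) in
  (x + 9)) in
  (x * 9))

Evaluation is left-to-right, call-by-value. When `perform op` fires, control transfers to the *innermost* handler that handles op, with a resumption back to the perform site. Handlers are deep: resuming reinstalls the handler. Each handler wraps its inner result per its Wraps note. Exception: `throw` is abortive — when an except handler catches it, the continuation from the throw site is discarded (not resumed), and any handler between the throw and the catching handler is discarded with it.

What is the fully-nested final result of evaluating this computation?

Answer: (-132, ())

Step-by-step:
ask @ H0 ⇒ 3
ask @ H0 ⇒ 3
H0 returns -132
H1 returns -132
H2 returns (-132, ())
= (-132, ())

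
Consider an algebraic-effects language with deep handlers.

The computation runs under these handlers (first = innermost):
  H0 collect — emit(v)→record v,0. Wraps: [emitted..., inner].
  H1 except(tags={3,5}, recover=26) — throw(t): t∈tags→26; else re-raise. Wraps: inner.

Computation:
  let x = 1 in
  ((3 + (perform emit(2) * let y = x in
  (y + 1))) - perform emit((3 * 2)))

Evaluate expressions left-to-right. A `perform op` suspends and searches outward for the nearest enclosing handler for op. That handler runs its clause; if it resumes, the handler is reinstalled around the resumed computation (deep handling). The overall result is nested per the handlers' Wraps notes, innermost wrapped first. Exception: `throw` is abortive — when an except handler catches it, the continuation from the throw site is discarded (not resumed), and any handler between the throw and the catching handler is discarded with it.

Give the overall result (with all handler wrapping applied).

Evaluation trace:
emit(2) @ H0 ⇒ out+=2
emit(6) @ H0 ⇒ out+=6
H0 returns [2, 6, 3]
H1 returns [2, 6, 3]
= [2, 6, 3]

Answer: [2, 6, 3]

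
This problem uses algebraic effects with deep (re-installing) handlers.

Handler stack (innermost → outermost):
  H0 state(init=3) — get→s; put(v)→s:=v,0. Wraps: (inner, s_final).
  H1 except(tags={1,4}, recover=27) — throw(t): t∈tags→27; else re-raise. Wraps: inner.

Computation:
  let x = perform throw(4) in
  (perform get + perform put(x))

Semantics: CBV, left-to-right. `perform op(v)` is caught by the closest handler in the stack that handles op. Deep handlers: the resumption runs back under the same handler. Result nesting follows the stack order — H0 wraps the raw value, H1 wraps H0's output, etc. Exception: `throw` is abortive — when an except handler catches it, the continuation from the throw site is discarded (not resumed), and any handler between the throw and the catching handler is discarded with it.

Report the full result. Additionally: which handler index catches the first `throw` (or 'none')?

Step-by-step:
throw(4) @ H1 caught ⇒ 27
= 27

Answer: 27 ; first throw caught by: H1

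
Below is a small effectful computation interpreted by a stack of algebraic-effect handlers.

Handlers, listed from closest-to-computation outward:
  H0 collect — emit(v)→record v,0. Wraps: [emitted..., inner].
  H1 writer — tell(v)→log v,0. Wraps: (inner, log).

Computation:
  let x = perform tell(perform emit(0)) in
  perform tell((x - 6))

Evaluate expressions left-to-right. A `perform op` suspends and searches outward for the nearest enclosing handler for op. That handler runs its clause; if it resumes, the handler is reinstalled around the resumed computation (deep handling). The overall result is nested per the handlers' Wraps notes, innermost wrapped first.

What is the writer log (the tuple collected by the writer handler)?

Step-by-step:
emit(0) @ H0 ⇒ out+=0
tell(0) @ H1 ⇒ log+=0
tell(-6) @ H1 ⇒ log+=-6
H0 returns [0, 0]
H1 returns ([0, 0], (0, -6))
= ([0, 0], (0, -6))

Answer: (0, -6)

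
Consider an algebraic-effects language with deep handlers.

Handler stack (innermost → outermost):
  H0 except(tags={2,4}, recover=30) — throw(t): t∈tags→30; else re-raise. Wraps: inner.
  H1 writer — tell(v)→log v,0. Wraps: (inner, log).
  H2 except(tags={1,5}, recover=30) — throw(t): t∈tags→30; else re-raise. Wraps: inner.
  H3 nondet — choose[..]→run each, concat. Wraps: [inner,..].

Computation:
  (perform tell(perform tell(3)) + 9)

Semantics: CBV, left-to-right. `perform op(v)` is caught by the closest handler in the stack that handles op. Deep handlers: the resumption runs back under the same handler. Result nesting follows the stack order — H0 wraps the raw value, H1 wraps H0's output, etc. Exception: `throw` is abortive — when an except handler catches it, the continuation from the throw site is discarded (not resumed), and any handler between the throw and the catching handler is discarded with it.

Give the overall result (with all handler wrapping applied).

Answer: [(9, (3, 0))]

Working:
tell(3) @ H1 ⇒ log+=3
tell(0) @ H1 ⇒ log+=0
H0 returns 9
H1 returns (9, (3, 0))
H2 returns (9, (3, 0))
H3 returns [(9, (3, 0))]
= [(9, (3, 0))]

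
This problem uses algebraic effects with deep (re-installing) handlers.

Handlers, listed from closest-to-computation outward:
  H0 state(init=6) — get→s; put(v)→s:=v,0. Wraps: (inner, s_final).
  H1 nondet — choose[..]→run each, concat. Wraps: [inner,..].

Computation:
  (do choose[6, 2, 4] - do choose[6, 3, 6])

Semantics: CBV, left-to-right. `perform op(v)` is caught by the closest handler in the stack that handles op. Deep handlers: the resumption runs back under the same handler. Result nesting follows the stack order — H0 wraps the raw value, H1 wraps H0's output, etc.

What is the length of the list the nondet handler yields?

Step-by-step:
choose[6, 2, 4] @ H1
  branch[0] choose=6:
    choose[6, 3, 6] @ H1
      branch[0] choose=6:
        H0 returns (0, 6)
        H1 returns [(0, 6)]
      branch[1] choose=3:
        H0 returns (3, 6)
        H1 returns [(3, 6)]
      branch[2] choose=6:
        H0 returns (0, 6)
        H1 returns [(0, 6)]
  branch[1] choose=2:
    choose[6, 3, 6] @ H1
      branch[0] choose=6:
        H0 returns (-4, 6)
        H1 returns [(-4, 6)]
      branch[1] choose=3:
        H0 returns (-1, 6)
        H1 returns [(-1, 6)]
      branch[2] choose=6:
        H0 returns (-4, 6)
        H1 returns [(-4, 6)]
  branch[2] choose=4:
    choose[6, 3, 6] @ H1
      branch[0] choose=6:
        H0 returns (-2, 6)
        H1 returns [(-2, 6)]
      branch[1] choose=3:
        H0 returns (1, 6)
        H1 returns [(1, 6)]
      branch[2] choose=6:
        H0 returns (-2, 6)
        H1 returns [(-2, 6)]
= [(0, 6), (3, 6), (0, 6), (-4, 6), (-1, 6), (-4, 6), (-2, 6), (1, 6), (-2, 6)]

Answer: 9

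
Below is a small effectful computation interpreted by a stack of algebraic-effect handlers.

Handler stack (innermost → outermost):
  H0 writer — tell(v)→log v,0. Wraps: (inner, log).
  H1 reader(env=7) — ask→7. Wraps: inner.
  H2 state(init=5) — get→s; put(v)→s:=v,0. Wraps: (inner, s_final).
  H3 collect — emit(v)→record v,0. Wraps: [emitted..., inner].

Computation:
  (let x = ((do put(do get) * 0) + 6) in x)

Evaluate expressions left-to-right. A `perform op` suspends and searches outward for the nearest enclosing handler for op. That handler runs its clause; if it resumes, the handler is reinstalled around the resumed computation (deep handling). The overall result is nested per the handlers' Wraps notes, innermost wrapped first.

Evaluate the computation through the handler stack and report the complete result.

Evaluation trace:
get @ H2 ⇒ 5
put(5) @ H2 ⇒ s:=5
H0 returns (6, ())
H1 returns (6, ())
H2 returns ((6, ()), 5)
H3 returns [((6, ()), 5)]
= [((6, ()), 5)]

Answer: [((6, ()), 5)]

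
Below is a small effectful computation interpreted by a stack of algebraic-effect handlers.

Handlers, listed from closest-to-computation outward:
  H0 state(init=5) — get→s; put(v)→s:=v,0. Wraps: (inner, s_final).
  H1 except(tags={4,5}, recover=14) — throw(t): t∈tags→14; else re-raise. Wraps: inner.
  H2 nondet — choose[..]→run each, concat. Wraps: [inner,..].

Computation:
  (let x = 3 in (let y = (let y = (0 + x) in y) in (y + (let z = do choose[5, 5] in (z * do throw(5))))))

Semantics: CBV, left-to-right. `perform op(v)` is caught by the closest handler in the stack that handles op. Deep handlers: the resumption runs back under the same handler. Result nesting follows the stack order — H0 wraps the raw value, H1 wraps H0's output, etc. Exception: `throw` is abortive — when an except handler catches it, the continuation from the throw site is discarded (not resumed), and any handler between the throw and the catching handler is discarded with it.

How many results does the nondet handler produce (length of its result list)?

Answer: 2

Step-by-step:
choose[5, 5] @ H2
  branch[0] choose=5:
    throw(5) @ H1 caught ⇒ 14
    H2 returns [14]
  branch[1] choose=5:
    throw(5) @ H1 caught ⇒ 14
    H2 returns [14]
= [14, 14]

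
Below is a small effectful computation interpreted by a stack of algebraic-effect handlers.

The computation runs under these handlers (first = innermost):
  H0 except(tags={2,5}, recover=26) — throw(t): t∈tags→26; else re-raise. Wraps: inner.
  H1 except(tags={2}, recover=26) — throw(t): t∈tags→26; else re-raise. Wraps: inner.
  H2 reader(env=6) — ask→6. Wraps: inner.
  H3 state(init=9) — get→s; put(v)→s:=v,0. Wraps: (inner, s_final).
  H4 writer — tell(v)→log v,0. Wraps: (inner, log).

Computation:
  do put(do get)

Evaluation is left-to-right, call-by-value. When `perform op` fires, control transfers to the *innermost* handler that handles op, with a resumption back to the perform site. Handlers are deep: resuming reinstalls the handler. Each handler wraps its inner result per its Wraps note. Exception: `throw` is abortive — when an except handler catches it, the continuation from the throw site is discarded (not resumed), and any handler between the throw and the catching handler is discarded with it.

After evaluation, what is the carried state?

Evaluation trace:
get @ H3 ⇒ 9
put(9) @ H3 ⇒ s:=9
H0 returns 0
H1 returns 0
H2 returns 0
H3 returns (0, 9)
H4 returns ((0, 9), ())
= ((0, 9), ())

Answer: 9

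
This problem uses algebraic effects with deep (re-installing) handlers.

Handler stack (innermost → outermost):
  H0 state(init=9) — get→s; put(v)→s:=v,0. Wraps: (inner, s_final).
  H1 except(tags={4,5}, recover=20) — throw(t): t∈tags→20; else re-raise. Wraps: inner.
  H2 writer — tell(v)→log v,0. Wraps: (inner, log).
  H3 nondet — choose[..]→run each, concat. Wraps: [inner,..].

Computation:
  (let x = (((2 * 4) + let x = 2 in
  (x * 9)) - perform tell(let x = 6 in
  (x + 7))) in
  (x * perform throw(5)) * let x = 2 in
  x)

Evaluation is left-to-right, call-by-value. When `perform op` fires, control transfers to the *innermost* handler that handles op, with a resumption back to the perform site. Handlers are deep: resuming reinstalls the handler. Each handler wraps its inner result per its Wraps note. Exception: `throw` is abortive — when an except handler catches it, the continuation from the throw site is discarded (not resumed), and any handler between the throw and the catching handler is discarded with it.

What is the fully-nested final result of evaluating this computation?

Answer: [(20, (13))]

Working:
tell(13) @ H2 ⇒ log+=13
throw(5) @ H1 caught ⇒ 20
H2 returns (20, (13))
H3 returns [(20, (13))]
= [(20, (13))]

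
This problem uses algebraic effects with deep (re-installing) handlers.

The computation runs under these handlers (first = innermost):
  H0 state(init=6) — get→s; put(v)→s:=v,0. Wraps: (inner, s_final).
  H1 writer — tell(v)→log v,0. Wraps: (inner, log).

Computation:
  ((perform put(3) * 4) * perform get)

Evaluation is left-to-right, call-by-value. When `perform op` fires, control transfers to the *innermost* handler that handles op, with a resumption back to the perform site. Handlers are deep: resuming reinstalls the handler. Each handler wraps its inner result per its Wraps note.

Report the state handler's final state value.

Evaluation trace:
put(3) @ H0 ⇒ s:=3
get @ H0 ⇒ 3
H0 returns (0, 3)
H1 returns ((0, 3), ())
= ((0, 3), ())

Answer: 3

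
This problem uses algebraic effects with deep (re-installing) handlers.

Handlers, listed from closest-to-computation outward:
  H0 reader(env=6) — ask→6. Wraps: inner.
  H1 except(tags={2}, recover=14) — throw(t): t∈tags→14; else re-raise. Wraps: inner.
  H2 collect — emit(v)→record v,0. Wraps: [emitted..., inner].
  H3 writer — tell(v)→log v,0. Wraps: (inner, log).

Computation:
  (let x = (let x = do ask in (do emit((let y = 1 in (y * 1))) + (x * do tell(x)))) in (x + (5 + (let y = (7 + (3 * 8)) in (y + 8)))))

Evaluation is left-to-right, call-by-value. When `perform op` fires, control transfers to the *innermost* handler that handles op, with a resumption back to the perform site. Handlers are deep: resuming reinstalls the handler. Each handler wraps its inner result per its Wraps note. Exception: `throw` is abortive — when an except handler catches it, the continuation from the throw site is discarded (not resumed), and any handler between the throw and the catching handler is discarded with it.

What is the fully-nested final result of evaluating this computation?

Working:
ask @ H0 ⇒ 6
emit(1) @ H2 ⇒ out+=1
tell(6) @ H3 ⇒ log+=6
H0 returns 44
H1 returns 44
H2 returns [1, 44]
H3 returns ([1, 44], (6))
= ([1, 44], (6))

Answer: ([1, 44], (6))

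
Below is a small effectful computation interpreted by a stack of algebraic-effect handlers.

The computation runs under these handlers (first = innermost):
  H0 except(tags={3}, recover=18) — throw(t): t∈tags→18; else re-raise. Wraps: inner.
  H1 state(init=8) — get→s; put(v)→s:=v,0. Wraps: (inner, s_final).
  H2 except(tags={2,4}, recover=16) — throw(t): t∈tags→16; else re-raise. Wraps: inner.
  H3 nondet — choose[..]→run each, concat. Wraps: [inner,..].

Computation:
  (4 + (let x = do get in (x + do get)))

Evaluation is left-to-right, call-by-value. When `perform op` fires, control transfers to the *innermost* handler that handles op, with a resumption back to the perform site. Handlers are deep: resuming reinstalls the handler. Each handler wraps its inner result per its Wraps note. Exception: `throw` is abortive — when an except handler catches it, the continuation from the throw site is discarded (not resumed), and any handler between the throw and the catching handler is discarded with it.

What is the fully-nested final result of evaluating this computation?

Answer: [(20, 8)]

Step-by-step:
get @ H1 ⇒ 8
get @ H1 ⇒ 8
H0 returns 20
H1 returns (20, 8)
H2 returns (20, 8)
H3 returns [(20, 8)]
= [(20, 8)]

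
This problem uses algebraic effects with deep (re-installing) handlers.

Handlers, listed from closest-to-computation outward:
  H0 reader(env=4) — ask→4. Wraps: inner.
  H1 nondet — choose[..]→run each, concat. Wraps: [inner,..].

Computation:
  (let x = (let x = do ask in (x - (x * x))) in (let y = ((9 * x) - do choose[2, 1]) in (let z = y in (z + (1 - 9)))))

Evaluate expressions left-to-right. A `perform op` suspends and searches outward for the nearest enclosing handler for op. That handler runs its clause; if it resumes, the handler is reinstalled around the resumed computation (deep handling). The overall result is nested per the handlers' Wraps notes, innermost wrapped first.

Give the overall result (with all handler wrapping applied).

Step-by-step:
ask @ H0 ⇒ 4
choose[2, 1] @ H1
  branch[0] choose=2:
    H0 returns -118
    H1 returns [-118]
  branch[1] choose=1:
    H0 returns -117
    H1 returns [-117]
= [-118, -117]

Answer: [-118, -117]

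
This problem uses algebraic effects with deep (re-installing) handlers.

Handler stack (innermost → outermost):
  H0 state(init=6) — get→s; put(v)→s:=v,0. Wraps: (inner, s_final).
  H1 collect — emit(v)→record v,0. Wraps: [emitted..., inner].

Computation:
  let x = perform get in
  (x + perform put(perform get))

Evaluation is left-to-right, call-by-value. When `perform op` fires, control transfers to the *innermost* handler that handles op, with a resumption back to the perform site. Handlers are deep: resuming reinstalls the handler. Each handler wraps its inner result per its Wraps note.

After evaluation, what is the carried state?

Working:
get @ H0 ⇒ 6
get @ H0 ⇒ 6
put(6) @ H0 ⇒ s:=6
H0 returns (6, 6)
H1 returns [(6, 6)]
= [(6, 6)]

Answer: 6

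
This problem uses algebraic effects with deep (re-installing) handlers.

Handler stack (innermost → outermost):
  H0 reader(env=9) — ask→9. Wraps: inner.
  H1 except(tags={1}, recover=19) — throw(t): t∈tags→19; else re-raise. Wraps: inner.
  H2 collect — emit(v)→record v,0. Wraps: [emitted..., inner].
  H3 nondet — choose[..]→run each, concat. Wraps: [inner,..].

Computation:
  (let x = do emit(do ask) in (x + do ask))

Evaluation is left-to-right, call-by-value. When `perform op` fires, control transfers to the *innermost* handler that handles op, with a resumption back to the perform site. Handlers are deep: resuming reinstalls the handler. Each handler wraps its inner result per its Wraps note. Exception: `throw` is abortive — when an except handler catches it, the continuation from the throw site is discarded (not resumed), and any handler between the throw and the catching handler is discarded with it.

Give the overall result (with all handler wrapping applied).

Answer: [[9, 9]]

Evaluation trace:
ask @ H0 ⇒ 9
emit(9) @ H2 ⇒ out+=9
ask @ H0 ⇒ 9
H0 returns 9
H1 returns 9
H2 returns [9, 9]
H3 returns [[9, 9]]
= [[9, 9]]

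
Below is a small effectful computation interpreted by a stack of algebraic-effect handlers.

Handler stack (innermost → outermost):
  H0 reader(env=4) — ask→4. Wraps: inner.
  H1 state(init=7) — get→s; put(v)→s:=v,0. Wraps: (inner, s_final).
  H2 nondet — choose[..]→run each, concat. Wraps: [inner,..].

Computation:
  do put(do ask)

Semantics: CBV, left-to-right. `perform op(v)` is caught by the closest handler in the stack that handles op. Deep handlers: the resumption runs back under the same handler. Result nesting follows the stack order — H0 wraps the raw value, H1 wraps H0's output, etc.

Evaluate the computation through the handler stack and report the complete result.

Working:
ask @ H0 ⇒ 4
put(4) @ H1 ⇒ s:=4
H0 returns 0
H1 returns (0, 4)
H2 returns [(0, 4)]
= [(0, 4)]

Answer: [(0, 4)]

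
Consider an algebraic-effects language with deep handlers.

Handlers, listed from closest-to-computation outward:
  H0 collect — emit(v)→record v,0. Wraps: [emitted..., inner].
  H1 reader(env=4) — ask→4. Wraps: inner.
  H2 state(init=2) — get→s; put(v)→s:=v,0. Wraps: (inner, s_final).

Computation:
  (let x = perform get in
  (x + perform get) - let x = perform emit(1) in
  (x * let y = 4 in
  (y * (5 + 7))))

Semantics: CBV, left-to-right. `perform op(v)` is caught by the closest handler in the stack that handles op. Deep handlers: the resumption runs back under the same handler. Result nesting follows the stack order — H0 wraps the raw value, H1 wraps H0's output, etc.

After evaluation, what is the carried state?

Answer: 2

Working:
get @ H2 ⇒ 2
get @ H2 ⇒ 2
emit(1) @ H0 ⇒ out+=1
H0 returns [1, 4]
H1 returns [1, 4]
H2 returns ([1, 4], 2)
= ([1, 4], 2)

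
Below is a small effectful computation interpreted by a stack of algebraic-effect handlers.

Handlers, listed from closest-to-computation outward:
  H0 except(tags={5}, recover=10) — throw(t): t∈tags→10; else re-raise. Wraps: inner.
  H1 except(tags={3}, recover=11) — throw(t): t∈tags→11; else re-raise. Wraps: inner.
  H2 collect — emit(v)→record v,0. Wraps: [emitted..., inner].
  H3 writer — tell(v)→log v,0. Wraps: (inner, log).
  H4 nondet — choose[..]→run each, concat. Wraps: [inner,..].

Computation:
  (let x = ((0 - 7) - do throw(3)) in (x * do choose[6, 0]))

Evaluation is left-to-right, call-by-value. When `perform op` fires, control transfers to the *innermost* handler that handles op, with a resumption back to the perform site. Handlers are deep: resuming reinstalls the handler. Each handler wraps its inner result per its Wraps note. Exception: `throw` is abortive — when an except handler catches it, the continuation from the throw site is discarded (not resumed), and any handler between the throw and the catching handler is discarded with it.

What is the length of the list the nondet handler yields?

Working:
throw(3) @ H0 re-raised
throw(3) @ H1 caught ⇒ 11
H2 returns [11]
H3 returns ([11], ())
H4 returns [([11], ())]
= [([11], ())]

Answer: 1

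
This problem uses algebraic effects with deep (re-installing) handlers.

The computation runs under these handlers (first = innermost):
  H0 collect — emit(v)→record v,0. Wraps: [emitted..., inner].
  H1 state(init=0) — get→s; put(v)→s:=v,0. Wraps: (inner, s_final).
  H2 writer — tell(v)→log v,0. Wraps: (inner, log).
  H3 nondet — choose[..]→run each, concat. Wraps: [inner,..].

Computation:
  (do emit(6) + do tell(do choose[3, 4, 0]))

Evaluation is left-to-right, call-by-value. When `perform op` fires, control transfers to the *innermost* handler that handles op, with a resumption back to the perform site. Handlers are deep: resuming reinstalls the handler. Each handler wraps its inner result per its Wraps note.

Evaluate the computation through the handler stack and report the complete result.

Answer: [(([6, 0], 0), (3)), (([6, 0], 0), (4)), (([6, 0], 0), (0))]

Evaluation trace:
emit(6) @ H0 ⇒ out+=6
choose[3, 4, 0] @ H3
  branch[0] choose=3:
    tell(3) @ H2 ⇒ log+=3
    H0 returns [6, 0]
    H1 returns ([6, 0], 0)
    H2 returns (([6, 0], 0), (3))
    H3 returns [(([6, 0], 0), (3))]
  branch[1] choose=4:
    tell(4) @ H2 ⇒ log+=4
    H0 returns [6, 0]
    H1 returns ([6, 0], 0)
    H2 returns (([6, 0], 0), (4))
    H3 returns [(([6, 0], 0), (4))]
  branch[2] choose=0:
    tell(0) @ H2 ⇒ log+=0
    H0 returns [6, 0]
    H1 returns ([6, 0], 0)
    H2 returns (([6, 0], 0), (0))
    H3 returns [(([6, 0], 0), (0))]
= [(([6, 0], 0), (3)), (([6, 0], 0), (4)), (([6, 0], 0), (0))]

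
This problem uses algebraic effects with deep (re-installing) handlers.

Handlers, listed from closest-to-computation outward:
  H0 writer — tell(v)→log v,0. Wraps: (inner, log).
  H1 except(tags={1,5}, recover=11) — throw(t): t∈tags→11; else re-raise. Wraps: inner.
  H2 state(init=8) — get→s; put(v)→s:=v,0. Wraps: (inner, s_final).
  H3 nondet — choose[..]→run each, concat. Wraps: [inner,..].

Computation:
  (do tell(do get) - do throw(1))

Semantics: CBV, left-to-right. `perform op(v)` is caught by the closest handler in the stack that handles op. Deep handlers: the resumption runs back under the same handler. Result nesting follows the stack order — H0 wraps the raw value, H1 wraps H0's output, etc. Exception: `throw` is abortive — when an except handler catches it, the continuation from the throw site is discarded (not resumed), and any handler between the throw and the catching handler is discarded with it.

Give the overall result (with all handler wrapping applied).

Evaluation trace:
get @ H2 ⇒ 8
tell(8) @ H0 ⇒ log+=8
throw(1) @ H1 caught ⇒ 11
H2 returns (11, 8)
H3 returns [(11, 8)]
= [(11, 8)]

Answer: [(11, 8)]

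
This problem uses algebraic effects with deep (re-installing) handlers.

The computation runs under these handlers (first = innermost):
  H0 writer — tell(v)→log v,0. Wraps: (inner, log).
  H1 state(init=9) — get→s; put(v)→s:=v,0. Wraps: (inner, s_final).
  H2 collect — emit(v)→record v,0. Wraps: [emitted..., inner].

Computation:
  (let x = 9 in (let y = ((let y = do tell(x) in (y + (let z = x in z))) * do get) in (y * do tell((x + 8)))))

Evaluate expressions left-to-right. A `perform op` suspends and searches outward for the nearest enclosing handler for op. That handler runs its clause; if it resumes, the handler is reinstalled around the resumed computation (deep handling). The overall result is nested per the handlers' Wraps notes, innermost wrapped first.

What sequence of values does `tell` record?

Working:
tell(9) @ H0 ⇒ log+=9
get @ H1 ⇒ 9
tell(17) @ H0 ⇒ log+=17
H0 returns (0, (9, 17))
H1 returns ((0, (9, 17)), 9)
H2 returns [((0, (9, 17)), 9)]
= [((0, (9, 17)), 9)]

Answer: (9, 17)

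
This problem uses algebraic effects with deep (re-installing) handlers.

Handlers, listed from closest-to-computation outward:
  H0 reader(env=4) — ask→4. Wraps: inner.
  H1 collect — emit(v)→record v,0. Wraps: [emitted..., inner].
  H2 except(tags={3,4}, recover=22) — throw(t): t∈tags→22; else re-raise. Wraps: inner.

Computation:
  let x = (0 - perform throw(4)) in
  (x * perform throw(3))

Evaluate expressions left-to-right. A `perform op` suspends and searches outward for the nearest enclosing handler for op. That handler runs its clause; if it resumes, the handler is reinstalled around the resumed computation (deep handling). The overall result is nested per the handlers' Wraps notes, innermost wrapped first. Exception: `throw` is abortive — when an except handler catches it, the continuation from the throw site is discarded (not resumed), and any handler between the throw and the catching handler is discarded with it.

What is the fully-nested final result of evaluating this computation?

Working:
throw(4) @ H2 caught ⇒ 22
= 22

Answer: 22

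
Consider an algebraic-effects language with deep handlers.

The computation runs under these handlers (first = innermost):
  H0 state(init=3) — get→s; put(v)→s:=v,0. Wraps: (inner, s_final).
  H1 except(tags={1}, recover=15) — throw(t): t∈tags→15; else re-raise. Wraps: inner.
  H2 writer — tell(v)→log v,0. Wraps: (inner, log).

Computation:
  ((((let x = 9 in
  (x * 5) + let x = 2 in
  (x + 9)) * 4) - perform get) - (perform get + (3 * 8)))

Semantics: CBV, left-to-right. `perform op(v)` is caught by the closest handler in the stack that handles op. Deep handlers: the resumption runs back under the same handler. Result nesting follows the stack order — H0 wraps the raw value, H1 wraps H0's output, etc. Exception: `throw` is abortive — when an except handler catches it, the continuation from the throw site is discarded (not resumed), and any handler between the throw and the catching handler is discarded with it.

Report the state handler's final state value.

Working:
get @ H0 ⇒ 3
get @ H0 ⇒ 3
H0 returns (194, 3)
H1 returns (194, 3)
H2 returns ((194, 3), ())
= ((194, 3), ())

Answer: 3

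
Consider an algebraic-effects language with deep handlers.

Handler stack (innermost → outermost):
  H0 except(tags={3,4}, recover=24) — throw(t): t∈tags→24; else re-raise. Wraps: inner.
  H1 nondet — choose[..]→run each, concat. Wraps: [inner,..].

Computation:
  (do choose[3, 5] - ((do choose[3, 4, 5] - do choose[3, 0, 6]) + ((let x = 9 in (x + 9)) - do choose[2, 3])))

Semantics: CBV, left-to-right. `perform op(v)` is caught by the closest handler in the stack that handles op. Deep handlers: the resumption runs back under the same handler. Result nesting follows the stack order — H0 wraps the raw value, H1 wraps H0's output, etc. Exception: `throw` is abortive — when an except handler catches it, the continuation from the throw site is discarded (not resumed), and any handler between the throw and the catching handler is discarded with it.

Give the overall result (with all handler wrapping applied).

Answer: [-13, -12, -16, -15, -10, -9, -14, -13, -17, -16, -11, -10, -15, -14, -18, -17, -12, -11, -11, -10, -14, -13, -8, -7, -12, -11, -15, -14, -9, -8, -13, -12, -16, -15, -10, -9]

Step-by-step:
choose[3, 5] @ H1
  branch[0] choose=3:
    choose[3, 4, 5] @ H1
      branch[0] choose=3:
        choose[3, 0, 6] @ H1
          branch[0] choose=3:
            choose[2, 3] @ H1
              branch[0] choose=2:
                H0 returns -13
                H1 returns [-13]
              branch[1] choose=3:
                H0 returns -12
                H1 returns [-12]
          branch[1] choose=0:
            choose[2, 3] @ H1
              branch[0] choose=2:
                H0 returns -16
                H1 returns [-16]
              branch[1] choose=3:
                H0 returns -15
                H1 returns [-15]
          branch[2] choose=6:
            choose[2, 3] @ H1
              branch[0] choose=2:
                H0 returns -10
                H1 returns [-10]
              branch[1] choose=3:
                H0 returns -9
                H1 returns [-9]
      branch[1] choose=4:
        choose[3, 0, 6] @ H1
          branch[0] choose=3:
            choose[2, 3] @ H1
              branch[0] choose=2:
                H0 returns -14
                H1 returns [-14]
              branch[1] choose=3:
                H0 returns -13
                H1 returns [-13]
          branch[1] choose=0:
            choose[2, 3] @ H1
              branch[0] choose=2:
                H0 returns -17
                H1 returns [-17]
              branch[1] choose=3:
                H0 returns -16
                H1 returns [-16]
          branch[2] choose=6:
            choose[2, 3] @ H1
              branch[0] choose=2:
                H0 returns -11
                H1 returns [-11]
              branch[1] choose=3:
                H0 returns -10
                H1 returns [-10]
      branch[2] choose=5:
        choose[3, 0, 6] @ H1
          branch[0] choose=3:
            choose[2, 3] @ H1
              branch[0] choose=2:
                H0 returns -15
                H1 returns [-15]
              branch[1] choose=3:
                H0 returns -14
                H1 returns [-14]
          branch[1] choose=0:
            choose[2, 3] @ H1
              branch[0] choose=2:
                H0 returns -18
                H1 returns [-18]
              branch[1] choose=3:
                H0 returns -17
                H1 returns [-17]
          branch[2] choose=6:
            choose[2, 3] @ H1
              branch[0] choose=2:
                H0 returns -12
                H1 returns [-12]
              branch[1] choose=3:
                H0 returns -11
                H1 returns [-11]
  branch[1] choose=5:
    choose[3, 4, 5] @ H1
      branch[0] choose=3:
        choose[3, 0, 6] @ H1
          branch[0] choose=3:
            choose[2, 3] @ H1
              branch[0] choose=2:
                H0 returns -11
                H1 returns [-11]
              branch[1] choose=3:
                H0 returns -10
                H1 returns [-10]
          branch[1] choose=0:
            choose[2, 3] @ H1
              branch[0] choose=2:
                H0 returns -14
                H1 returns [-14]
              branch[1] choose=3:
                H0 returns -13
                H1 returns [-13]
          branch[2] choose=6:
            choose[2, 3] @ H1
              branch[0] choose=2:
                H0 returns -8
                H1 returns [-8]
              branch[1] choose=3:
                H0 returns -7
                H1 returns [-7]
      branch[1] choose=4:
        choose[3, 0, 6] @ H1
          branch[0] choose=3:
            choose[2, 3] @ H1
              branch[0] choose=2:
                H0 returns -12
                H1 returns [-12]
              branch[1] choose=3:
                H0 returns -11
                H1 returns [-11]
          branch[1] choose=0:
            choose[2, 3] @ H1
              branch[0] choose=2:
                H0 returns -15
                H1 returns [-15]
              branch[1] choose=3:
                H0 returns -14
                H1 returns [-14]
          branch[2] choose=6:
            choose[2, 3] @ H1
              branch[0] choose=2:
                H0 returns -9
                H1 returns [-9]
              branch[1] choose=3:
                H0 returns -8
                H1 returns [-8]
      branch[2] choose=5:
        choose[3, 0, 6] @ H1
          branch[0] choose=3:
            choose[2, 3] @ H1
              branch[0] choose=2:
                H0 returns -13
                H1 returns [-13]
              branch[1] choose=3:
                H0 returns -12
                H1 returns [-12]
          branch[1] choose=0:
            choose[2, 3] @ H1
              branch[0] choose=2:
                H0 returns -16
                H1 returns [-16]
              branch[1] choose=3:
                H0 returns -15
                H1 returns [-15]
          branch[2] choose=6:
            choose[2, 3] @ H1
              branch[0] choose=2:
                H0 returns -10
                H1 returns [-10]
              branch[1] choose=3:
                H0 returns -9
                H1 returns [-9]
= [-13, -12, -16, -15, -10, -9, -14, -13, -17, -16, -11, -10, -15, -14, -18, -17, -12, -11, -11, -10, -14, -13, -8, -7, -12, -11, -15, -14, -9, -8, -13, -12, -16, -15, -10, -9]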